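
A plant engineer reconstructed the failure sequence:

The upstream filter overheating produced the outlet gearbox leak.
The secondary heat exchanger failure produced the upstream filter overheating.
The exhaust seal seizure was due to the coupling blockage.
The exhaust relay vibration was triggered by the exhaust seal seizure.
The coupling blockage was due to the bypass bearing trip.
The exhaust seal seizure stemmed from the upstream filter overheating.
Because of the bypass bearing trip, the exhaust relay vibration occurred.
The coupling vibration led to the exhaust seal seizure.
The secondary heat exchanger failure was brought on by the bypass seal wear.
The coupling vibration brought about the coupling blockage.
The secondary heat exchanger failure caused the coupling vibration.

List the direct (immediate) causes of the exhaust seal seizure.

the coupling blockage, the coupling vibration, the upstream filter overheating

Upstream contributors include the bypass seal wear, the secondary heat exchanger failure, the bypass bearing trip, but only the coupling blockage, the coupling vibration, the upstream filter overheating feed directly into the exhaust seal seizure.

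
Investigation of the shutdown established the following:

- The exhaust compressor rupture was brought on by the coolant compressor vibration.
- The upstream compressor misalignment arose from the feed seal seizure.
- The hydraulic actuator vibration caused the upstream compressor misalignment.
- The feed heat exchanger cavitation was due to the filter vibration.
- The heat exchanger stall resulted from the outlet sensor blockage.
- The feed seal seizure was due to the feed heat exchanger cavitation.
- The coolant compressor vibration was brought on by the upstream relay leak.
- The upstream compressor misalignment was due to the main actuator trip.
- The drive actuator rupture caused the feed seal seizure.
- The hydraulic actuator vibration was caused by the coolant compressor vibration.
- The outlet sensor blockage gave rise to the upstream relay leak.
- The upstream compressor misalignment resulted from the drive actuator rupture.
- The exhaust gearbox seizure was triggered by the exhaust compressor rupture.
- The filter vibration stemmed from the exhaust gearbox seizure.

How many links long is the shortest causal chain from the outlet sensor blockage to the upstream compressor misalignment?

Shortest chain: the outlet sensor blockage → the upstream relay leak → the coolant compressor vibration → the hydraulic actuator vibration → the upstream compressor misalignment.

4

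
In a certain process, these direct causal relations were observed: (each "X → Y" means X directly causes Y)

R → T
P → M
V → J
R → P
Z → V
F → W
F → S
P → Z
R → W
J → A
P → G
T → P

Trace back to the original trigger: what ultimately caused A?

Tracing upstream from A: A ← J ← V ← Z ← P ← R.
R has no stated cause, so it is the root.

R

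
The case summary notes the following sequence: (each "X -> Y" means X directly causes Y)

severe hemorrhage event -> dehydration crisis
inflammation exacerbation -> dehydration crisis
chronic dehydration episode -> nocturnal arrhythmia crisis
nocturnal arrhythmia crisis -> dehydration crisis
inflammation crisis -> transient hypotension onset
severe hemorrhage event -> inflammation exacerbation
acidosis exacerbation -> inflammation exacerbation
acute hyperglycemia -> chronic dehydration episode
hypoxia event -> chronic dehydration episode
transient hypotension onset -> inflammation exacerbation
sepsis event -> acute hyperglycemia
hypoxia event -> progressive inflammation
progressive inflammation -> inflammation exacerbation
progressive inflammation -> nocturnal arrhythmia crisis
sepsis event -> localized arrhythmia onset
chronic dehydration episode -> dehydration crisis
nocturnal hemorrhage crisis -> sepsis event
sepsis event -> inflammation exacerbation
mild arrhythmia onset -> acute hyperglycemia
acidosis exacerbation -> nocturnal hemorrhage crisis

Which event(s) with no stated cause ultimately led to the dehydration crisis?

Tracing upstream from the dehydration crisis: the dehydration crisis ← the inflammation exacerbation ← the acidosis exacerbation.
A separate upstream branch: the dehydration crisis ← the chronic dehydration episode ← the hypoxia event.
A separate upstream branch: the dehydration crisis ← the inflammation exacerbation ← the transient hypotension onset ← the inflammation crisis.
A separate upstream branch: the dehydration crisis ← the chronic dehydration episode ← the acute hyperglycemia ← the mild arrhythmia onset.
A separate upstream branch: the dehydration crisis ← the severe hemorrhage event.
Each of those chain origins has no stated cause.

the acidosis exacerbation, the hypoxia event, the inflammation crisis, the mild arrhythmia onset, the severe hemorrhage event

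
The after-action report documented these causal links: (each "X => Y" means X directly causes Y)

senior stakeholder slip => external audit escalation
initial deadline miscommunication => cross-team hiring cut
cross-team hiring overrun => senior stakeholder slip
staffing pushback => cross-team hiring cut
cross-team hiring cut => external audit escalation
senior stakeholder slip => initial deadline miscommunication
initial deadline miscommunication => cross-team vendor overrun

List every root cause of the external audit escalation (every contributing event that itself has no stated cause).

Tracing upstream from the external audit escalation: the external audit escalation ← the senior stakeholder slip ← the cross-team hiring overrun.
A separate upstream branch: the external audit escalation ← the cross-team hiring cut ← the staffing pushback.
Each of those chain origins has no stated cause.

the cross-team hiring overrun, the staffing pushback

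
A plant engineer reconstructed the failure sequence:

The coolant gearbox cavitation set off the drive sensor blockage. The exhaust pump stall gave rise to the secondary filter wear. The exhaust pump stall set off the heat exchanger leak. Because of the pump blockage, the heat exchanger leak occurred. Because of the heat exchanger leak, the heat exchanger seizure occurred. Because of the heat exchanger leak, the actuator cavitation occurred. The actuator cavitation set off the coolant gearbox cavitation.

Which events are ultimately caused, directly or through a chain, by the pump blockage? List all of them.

Direct effects: the heat exchanger leak.
2 steps out: the actuator cavitation, the heat exchanger seizure.
3 steps out: the coolant gearbox cavitation.
4 steps out: the drive sensor blockage.
Not reachable from it: the exhaust pump stall, the secondary filter wear.

the actuator cavitation, the coolant gearbox cavitation, the drive sensor blockage, the heat exchanger leak, the heat exchanger seizure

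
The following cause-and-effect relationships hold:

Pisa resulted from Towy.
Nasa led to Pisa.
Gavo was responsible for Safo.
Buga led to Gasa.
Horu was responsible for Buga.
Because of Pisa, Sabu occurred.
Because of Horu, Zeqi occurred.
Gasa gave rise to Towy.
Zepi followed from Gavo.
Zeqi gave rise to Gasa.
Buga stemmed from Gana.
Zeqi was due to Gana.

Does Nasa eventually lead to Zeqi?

Nasa leads to Pisa, Sabu; Zeqi is not among them.

No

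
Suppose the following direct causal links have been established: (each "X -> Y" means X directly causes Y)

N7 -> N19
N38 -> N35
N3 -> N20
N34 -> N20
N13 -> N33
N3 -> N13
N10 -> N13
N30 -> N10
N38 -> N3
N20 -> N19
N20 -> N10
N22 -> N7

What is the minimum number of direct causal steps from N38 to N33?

3

Shortest chain: N38 → N3 → N13 → N33.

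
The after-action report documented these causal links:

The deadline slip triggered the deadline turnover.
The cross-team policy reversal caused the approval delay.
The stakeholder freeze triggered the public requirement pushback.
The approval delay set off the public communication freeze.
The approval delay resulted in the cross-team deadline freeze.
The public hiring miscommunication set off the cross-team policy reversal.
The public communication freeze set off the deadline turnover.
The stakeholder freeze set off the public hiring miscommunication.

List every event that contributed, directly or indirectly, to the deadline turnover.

the approval delay, the cross-team policy reversal, the deadline slip, the public communication freeze, the public hiring miscommunication, the stakeholder freeze

Immediate causes of the deadline turnover: the public communication freeze, the deadline slip.
Further upstream: the stakeholder freeze, the public hiring miscommunication, the cross-team policy reversal, the approval delay.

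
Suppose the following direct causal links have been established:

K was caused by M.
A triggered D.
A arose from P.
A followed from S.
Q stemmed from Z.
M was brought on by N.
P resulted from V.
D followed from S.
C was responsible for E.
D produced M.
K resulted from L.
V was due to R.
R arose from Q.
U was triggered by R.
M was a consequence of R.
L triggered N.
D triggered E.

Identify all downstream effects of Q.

Direct effects: R.
2 steps out: V, U, M.
3 steps out: P, K.
4 steps out: A.
5 steps out: D.
6 steps out: E.
Not reachable from it: L, Z, C, S, N.

A, D, E, K, M, P, R, U, V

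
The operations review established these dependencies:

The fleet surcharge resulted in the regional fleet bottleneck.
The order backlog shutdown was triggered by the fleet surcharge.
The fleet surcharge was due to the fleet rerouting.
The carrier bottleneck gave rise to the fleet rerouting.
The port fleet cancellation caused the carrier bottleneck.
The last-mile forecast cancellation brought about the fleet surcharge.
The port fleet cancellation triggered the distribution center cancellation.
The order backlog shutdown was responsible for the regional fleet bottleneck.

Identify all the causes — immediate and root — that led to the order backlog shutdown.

the carrier bottleneck, the fleet rerouting, the fleet surcharge, the last-mile forecast cancellation, the port fleet cancellation

Immediate cause of the order backlog shutdown: the fleet surcharge.
Further upstream: the port fleet cancellation, the carrier bottleneck, the fleet rerouting, the last-mile forecast cancellation.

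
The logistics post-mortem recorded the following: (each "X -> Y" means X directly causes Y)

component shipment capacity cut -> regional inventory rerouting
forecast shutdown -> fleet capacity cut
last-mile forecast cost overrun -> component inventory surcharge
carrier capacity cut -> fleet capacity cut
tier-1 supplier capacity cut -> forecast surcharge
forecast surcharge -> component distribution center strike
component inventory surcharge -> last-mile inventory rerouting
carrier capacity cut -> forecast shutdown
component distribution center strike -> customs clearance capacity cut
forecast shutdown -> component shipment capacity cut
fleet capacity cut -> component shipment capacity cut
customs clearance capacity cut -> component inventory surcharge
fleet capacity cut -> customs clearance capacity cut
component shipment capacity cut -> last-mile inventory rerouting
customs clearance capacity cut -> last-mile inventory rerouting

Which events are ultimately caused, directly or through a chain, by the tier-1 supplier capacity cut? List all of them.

Direct effects: the forecast surcharge.
2 steps out: the component distribution center strike.
3 steps out: the customs clearance capacity cut.
4 steps out: the component inventory surcharge, the last-mile inventory rerouting.
Not reachable from it: the last-mile forecast cost overrun, the carrier capacity cut, the forecast shutdown, the fleet capacity cut, the component shipment capacity cut, the regional inventory rerouting.

the component distribution center strike, the component inventory surcharge, the customs clearance capacity cut, the forecast surcharge, the last-mile inventory rerouting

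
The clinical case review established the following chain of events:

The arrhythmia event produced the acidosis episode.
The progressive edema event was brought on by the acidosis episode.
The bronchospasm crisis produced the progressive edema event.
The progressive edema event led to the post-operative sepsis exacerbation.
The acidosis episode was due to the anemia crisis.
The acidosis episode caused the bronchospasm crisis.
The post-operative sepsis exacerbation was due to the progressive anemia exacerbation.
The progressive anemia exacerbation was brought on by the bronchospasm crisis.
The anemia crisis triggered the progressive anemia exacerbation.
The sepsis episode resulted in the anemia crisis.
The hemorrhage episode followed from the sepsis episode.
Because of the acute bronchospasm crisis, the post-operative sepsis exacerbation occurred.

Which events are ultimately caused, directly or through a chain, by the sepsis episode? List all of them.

the acidosis episode, the anemia crisis, the bronchospasm crisis, the hemorrhage episode, the post-operative sepsis exacerbation, the progressive anemia exacerbation, the progressive edema event

Direct effects: the hemorrhage episode, the anemia crisis.
2 steps out: the acidosis episode, the progressive anemia exacerbation.
3 steps out: the bronchospasm crisis, the progressive edema event, the post-operative sepsis exacerbation.
Not reachable from it: the arrhythmia event, the acute bronchospasm crisis.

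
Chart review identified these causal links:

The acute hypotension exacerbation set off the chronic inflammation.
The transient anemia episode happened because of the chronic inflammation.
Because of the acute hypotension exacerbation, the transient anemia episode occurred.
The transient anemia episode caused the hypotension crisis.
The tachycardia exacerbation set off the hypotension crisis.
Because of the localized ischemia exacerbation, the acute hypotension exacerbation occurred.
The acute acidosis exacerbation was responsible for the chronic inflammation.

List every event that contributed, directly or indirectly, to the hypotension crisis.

Immediate causes of the hypotension crisis: the tachycardia exacerbation, the transient anemia episode.
Further upstream: the acute acidosis exacerbation, the localized ischemia exacerbation, the acute hypotension exacerbation, the chronic inflammation.

the acute acidosis exacerbation, the acute hypotension exacerbation, the chronic inflammation, the localized ischemia exacerbation, the tachycardia exacerbation, the transient anemia episode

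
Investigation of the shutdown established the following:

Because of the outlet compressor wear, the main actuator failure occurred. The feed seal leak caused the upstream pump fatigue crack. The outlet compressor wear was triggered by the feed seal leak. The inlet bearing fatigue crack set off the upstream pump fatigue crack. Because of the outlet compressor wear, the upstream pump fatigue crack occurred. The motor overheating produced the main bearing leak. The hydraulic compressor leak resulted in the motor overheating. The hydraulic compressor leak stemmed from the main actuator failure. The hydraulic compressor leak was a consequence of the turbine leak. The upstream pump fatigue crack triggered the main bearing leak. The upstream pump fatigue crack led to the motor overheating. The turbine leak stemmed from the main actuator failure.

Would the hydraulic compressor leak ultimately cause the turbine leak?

No

The hydraulic compressor leak leads to the motor overheating, the main bearing leak; the turbine leak is not among them.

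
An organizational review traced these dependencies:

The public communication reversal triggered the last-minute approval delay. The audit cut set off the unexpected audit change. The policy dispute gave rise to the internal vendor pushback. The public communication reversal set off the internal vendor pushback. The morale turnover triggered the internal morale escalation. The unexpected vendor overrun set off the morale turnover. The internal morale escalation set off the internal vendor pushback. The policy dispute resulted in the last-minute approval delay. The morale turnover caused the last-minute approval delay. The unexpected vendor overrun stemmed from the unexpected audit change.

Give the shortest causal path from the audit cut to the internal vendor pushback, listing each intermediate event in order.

the audit cut → the unexpected audit change → the unexpected vendor overrun → the morale turnover → the internal morale escalation → the internal vendor pushback

the audit cut → the unexpected audit change
the unexpected audit change → the unexpected vendor overrun
the unexpected vendor overrun → the morale turnover
the morale turnover → the internal morale escalation
the internal morale escalation → the internal vendor pushback
Length: 5 steps.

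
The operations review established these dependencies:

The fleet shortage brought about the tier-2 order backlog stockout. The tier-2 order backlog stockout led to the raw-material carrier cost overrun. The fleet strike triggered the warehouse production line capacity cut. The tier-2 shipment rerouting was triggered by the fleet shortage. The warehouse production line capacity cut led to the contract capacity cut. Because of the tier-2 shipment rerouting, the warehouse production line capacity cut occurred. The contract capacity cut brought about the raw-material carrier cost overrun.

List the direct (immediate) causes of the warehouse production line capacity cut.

Upstream contributors include the fleet shortage, but only the fleet strike, the tier-2 shipment rerouting feed directly into the warehouse production line capacity cut.

the fleet strike, the tier-2 shipment rerouting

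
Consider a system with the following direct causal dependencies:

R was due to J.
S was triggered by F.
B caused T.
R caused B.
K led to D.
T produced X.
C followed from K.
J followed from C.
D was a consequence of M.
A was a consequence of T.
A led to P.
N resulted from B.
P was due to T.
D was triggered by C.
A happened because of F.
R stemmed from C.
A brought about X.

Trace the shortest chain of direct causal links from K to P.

K → C
C → R
R → B
B → T
T → P
Length: 5 steps.

K → C → R → B → T → P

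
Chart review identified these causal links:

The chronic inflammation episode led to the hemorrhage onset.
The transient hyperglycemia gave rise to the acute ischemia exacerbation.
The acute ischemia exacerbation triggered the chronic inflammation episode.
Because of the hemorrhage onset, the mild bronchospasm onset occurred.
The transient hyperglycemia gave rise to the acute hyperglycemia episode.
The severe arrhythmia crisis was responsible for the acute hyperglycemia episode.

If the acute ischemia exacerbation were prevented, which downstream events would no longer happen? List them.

Downstream of the acute ischemia exacerbation: the chronic inflammation episode, the hemorrhage onset, the mild bronchospasm onset.

the chronic inflammation episode, the hemorrhage onset, the mild bronchospasm onset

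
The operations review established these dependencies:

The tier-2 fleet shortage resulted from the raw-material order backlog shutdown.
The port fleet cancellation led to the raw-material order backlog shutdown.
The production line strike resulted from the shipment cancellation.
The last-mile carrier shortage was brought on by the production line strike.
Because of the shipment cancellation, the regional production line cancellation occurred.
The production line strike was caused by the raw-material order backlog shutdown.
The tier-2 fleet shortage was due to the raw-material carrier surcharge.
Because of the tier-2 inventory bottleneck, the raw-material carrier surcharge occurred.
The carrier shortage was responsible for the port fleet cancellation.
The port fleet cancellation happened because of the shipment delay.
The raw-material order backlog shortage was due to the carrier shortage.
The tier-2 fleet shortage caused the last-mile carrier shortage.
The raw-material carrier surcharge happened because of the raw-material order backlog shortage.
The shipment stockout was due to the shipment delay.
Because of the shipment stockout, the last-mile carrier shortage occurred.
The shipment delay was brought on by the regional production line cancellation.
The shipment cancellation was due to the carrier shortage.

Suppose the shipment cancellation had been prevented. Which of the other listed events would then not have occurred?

Downstream of the shipment cancellation: the regional production line cancellation, the shipment delay, the shipment stockout, the port fleet cancellation, the raw-material order backlog shutdown, the tier-2 fleet shortage, the production line strike, the last-mile carrier shortage.
Of those, still caused via another path: the port fleet cancellation, the raw-material order backlog shutdown, the tier-2 fleet shortage, the production line strike, the last-mile carrier shortage.
The remainder have no surviving cause.

the regional production line cancellation, the shipment delay, the shipment stockout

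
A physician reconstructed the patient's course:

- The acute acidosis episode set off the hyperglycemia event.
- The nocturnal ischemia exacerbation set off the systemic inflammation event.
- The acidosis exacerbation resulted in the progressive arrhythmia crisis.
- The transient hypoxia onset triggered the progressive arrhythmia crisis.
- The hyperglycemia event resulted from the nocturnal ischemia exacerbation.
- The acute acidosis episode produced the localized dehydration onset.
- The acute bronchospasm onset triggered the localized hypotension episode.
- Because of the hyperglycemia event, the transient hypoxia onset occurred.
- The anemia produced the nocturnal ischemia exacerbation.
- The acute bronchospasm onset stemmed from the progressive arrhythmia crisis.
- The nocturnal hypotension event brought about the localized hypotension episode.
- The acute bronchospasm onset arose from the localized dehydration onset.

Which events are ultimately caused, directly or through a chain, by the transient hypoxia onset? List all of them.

Direct effects: the progressive arrhythmia crisis.
2 steps out: the acute bronchospasm onset.
3 steps out: the localized hypotension episode.
Not reachable from it: the anemia, the nocturnal ischemia exacerbation, the systemic inflammation event, the acute acidosis episode, the acidosis exacerbation, the hyperglycemia event, the nocturnal hypotension event, the localized dehydration onset.

the acute bronchospasm onset, the localized hypotension episode, the progressive arrhythmia crisis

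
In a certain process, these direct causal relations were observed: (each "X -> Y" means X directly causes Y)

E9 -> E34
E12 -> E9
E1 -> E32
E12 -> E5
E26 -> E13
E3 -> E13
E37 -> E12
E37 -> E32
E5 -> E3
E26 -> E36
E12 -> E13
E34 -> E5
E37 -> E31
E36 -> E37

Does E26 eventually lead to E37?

Yes

There is a causal chain: E26 → E36 → E37.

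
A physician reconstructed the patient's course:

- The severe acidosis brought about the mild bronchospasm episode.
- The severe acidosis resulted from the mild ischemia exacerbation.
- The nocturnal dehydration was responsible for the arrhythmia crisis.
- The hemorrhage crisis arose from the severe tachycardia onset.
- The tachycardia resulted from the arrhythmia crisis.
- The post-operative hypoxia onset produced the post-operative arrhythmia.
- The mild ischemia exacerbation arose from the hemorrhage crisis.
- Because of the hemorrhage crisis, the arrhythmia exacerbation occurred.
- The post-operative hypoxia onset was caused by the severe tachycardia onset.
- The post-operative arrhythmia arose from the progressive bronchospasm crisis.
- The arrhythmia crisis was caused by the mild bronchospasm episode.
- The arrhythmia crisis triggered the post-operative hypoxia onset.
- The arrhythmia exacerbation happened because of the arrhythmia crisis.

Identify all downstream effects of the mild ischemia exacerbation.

Direct effects: the severe acidosis.
2 steps out: the mild bronchospasm episode.
3 steps out: the arrhythmia crisis.
4 steps out: the post-operative hypoxia onset, the tachycardia, the arrhythmia exacerbation.
5 steps out: the post-operative arrhythmia.
Not reachable from it: the severe tachycardia onset, the hemorrhage crisis, the nocturnal dehydration, the progressive bronchospasm crisis.

the arrhythmia crisis, the arrhythmia exacerbation, the mild bronchospasm episode, the post-operative arrhythmia, the post-operative hypoxia onset, the severe acidosis, the tachycardia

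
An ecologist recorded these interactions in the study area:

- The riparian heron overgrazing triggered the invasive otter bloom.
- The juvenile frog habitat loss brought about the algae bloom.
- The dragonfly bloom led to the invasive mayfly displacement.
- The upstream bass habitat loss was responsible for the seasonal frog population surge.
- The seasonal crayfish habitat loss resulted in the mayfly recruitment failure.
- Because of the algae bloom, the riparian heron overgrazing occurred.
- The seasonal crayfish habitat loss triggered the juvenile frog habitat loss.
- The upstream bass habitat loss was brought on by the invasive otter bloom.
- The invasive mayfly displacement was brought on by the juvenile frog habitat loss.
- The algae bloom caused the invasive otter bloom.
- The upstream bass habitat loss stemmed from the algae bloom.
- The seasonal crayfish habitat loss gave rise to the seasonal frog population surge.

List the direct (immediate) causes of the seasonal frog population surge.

the seasonal crayfish habitat loss, the upstream bass habitat loss

Upstream contributors include the juvenile frog habitat loss, the algae bloom, the riparian heron overgrazing, the invasive otter bloom, but only the seasonal crayfish habitat loss, the upstream bass habitat loss feed directly into the seasonal frog population surge.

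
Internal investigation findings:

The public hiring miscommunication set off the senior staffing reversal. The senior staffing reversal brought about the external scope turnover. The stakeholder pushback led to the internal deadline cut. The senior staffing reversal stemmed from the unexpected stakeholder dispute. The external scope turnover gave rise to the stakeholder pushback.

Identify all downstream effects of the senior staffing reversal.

the external scope turnover, the internal deadline cut, the stakeholder pushback

Direct effects: the external scope turnover.
2 steps out: the stakeholder pushback.
3 steps out: the internal deadline cut.
Not reachable from it: the public hiring miscommunication, the unexpected stakeholder dispute.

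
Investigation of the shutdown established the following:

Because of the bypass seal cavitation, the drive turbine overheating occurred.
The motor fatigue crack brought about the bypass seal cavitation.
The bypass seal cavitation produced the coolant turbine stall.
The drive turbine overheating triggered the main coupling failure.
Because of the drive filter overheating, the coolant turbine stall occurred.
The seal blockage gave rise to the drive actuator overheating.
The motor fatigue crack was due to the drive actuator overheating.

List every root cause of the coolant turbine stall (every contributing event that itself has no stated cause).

Tracing upstream from the coolant turbine stall: the coolant turbine stall ← the drive filter overheating.
A separate upstream branch: the coolant turbine stall ← the bypass seal cavitation ← the motor fatigue crack ← the drive actuator overheating ← the seal blockage.
Each of those chain origins has no stated cause.

the drive filter overheating, the seal blockage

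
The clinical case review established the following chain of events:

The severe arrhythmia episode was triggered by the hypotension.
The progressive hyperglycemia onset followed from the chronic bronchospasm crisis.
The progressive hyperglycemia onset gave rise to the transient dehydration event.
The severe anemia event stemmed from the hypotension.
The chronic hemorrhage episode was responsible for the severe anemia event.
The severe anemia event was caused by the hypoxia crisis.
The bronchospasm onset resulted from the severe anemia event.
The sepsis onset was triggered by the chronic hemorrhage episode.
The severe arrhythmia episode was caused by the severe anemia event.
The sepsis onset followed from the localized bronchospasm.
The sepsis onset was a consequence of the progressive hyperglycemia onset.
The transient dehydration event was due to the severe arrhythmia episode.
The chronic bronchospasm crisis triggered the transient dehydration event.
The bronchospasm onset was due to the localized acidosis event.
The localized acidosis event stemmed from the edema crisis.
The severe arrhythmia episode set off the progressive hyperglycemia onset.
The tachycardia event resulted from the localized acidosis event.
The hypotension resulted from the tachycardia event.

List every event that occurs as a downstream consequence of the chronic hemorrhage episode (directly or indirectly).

the bronchospasm onset, the progressive hyperglycemia onset, the sepsis onset, the severe anemia event, the severe arrhythmia episode, the transient dehydration event

Direct effects: the severe anemia event, the sepsis onset.
2 steps out: the bronchospasm onset, the severe arrhythmia episode.
3 steps out: the progressive hyperglycemia onset, the transient dehydration event.
Not reachable from it: the edema crisis, the localized acidosis event, the chronic bronchospasm crisis, the tachycardia event, the hypoxia crisis, the hypotension, the localized bronchospasm.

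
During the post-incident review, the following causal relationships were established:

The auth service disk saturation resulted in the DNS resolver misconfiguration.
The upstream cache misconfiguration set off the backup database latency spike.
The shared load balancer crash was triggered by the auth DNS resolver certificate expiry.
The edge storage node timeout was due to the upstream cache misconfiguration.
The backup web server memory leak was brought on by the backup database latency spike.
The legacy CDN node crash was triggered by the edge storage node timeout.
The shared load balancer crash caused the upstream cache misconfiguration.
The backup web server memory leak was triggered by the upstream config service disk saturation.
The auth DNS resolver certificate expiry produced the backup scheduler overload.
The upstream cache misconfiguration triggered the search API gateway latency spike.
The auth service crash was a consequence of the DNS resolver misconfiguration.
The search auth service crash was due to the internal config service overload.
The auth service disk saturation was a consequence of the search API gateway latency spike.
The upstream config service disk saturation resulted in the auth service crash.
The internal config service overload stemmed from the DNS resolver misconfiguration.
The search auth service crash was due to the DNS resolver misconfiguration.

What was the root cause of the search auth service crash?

Tracing upstream from the search auth service crash: the search auth service crash ← the DNS resolver misconfiguration ← the auth service disk saturation ← the search API gateway latency spike ← the upstream cache misconfiguration ← the shared load balancer crash ← the auth DNS resolver certificate expiry.
The auth DNS resolver certificate expiry has no stated cause, so it is the root.

the auth DNS resolver certificate expiry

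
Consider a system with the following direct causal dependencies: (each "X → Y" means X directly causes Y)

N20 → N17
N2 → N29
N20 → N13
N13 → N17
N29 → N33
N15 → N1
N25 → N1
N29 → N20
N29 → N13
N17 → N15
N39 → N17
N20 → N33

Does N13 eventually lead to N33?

N13 leads to N17, N15, N1; N33 is not among them.

No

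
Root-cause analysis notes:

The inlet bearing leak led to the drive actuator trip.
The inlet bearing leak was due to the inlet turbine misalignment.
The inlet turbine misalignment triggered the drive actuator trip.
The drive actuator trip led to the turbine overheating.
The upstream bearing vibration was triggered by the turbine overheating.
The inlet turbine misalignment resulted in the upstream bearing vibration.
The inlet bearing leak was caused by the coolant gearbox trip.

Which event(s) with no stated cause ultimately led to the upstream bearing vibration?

Tracing upstream from the upstream bearing vibration: the upstream bearing vibration ← the inlet turbine misalignment.
A separate upstream branch: the upstream bearing vibration ← the turbine overheating ← the drive actuator trip ← the inlet bearing leak ← the coolant gearbox trip.
Each of those chain origins has no stated cause.

the coolant gearbox trip, the inlet turbine misalignment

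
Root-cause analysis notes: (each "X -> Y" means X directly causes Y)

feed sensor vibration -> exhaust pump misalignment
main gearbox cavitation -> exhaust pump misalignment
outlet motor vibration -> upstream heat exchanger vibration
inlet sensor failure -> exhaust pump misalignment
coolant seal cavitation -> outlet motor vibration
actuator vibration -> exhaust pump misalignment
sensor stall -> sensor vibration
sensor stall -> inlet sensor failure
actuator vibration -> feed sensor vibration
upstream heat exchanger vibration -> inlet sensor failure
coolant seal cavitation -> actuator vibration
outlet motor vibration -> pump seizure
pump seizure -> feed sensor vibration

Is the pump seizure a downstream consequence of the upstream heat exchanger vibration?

No

The upstream heat exchanger vibration leads to the inlet sensor failure, the exhaust pump misalignment; the pump seizure is not among them.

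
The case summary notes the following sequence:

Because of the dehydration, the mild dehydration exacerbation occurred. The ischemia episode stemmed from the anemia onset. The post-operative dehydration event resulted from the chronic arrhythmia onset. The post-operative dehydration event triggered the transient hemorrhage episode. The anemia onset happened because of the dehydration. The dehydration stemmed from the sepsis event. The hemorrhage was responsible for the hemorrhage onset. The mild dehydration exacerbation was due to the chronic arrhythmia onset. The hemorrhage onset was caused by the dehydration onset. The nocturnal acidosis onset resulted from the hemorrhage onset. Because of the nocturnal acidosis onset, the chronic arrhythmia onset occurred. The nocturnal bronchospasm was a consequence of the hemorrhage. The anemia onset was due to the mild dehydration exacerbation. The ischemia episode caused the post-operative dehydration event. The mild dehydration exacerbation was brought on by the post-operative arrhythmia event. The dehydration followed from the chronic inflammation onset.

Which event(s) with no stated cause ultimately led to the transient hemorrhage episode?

the chronic inflammation onset, the dehydration onset, the hemorrhage, the post-operative arrhythmia event, the sepsis event

Tracing upstream from the transient hemorrhage episode: the transient hemorrhage episode ← the post-operative dehydration event ← the chronic arrhythmia onset ← the nocturnal acidosis onset ← the hemorrhage onset ← the hemorrhage.
A separate upstream branch: the transient hemorrhage episode ← the post-operative dehydration event ← the chronic arrhythmia onset ← the nocturnal acidosis onset ← the hemorrhage onset ← the dehydration onset.
A separate upstream branch: the transient hemorrhage episode ← the post-operative dehydration event ← the ischemia episode ← the anemia onset ← the dehydration ← the chronic inflammation onset.
A separate upstream branch: the transient hemorrhage episode ← the post-operative dehydration event ← the ischemia episode ← the anemia onset ← the dehydration ← the sepsis event.
A separate upstream branch: the transient hemorrhage episode ← the post-operative dehydration event ← the ischemia episode ← the anemia onset ← the mild dehydration exacerbation ← the post-operative arrhythmia event.
Each of those chain origins has no stated cause.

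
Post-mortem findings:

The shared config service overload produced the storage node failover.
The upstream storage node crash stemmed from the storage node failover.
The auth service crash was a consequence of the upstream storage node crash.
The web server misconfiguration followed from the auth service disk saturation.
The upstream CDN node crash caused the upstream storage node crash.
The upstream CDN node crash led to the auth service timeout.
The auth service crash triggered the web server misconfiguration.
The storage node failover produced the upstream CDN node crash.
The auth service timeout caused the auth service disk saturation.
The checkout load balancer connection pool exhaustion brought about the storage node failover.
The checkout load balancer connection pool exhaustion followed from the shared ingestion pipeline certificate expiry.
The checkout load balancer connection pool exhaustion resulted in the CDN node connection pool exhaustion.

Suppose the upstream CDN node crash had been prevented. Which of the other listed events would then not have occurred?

Downstream of the upstream CDN node crash: the auth service timeout, the upstream storage node crash, the auth service disk saturation, the auth service crash, the web server misconfiguration.
Of those, still caused via another path: the upstream storage node crash, the auth service crash, the web server misconfiguration.
The remainder have no surviving cause.

the auth service disk saturation, the auth service timeout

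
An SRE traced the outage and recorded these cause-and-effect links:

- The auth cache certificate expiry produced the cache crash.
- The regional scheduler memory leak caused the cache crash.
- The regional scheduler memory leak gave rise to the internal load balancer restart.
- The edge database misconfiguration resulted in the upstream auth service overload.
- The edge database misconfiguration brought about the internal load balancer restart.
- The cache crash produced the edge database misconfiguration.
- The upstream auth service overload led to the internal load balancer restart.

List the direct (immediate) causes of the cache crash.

the auth cache certificate expiry, the regional scheduler memory leak → the cache crash with nothing further upstream stated.

the auth cache certificate expiry, the regional scheduler memory leak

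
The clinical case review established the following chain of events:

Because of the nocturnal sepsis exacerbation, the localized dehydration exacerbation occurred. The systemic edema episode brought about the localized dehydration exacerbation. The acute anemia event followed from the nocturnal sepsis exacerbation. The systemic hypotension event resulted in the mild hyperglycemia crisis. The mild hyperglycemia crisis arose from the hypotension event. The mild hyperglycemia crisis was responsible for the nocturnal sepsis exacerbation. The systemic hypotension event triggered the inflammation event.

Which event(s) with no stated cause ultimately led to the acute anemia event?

Tracing upstream from the acute anemia event: the acute anemia event ← the nocturnal sepsis exacerbation ← the mild hyperglycemia crisis ← the systemic hypotension event.
A separate upstream branch: the acute anemia event ← the nocturnal sepsis exacerbation ← the mild hyperglycemia crisis ← the hypotension event.
Each of those chain origins has no stated cause.

the hypotension event, the systemic hypotension event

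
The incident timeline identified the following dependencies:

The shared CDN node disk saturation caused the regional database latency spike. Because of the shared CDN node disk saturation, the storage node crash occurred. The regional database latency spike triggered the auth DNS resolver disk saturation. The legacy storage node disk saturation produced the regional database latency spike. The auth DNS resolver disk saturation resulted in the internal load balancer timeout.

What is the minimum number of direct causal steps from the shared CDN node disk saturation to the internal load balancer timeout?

Shortest chain: the shared CDN node disk saturation → the regional database latency spike → the auth DNS resolver disk saturation → the internal load balancer timeout.

3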